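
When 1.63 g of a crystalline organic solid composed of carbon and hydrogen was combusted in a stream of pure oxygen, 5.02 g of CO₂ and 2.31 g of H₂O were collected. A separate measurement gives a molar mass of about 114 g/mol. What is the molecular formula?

mol C = 5.02 g CO₂ ÷ 44.009 g/mol = 0.1141 mol
mol H = 2 × 2.31 g H₂O ÷ 18.015 g/mol = 0.2565 mol
Divide by the smallest (0.1141 mol): C 1.000, H 2.248
Multiplying each by 4 gives whole numbers: C 4.00, H 8.99
Empirical formula: C4H9
Empirical-formula mass = 57.12 g/mol; 114 ÷ 57.12 ≈ 2, so the molecular formula is C8H18.

C8H18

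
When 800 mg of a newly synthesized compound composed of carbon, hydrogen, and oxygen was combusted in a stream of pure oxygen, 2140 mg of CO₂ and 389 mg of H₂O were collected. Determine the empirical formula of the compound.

mol C = 2.14 g CO₂ ÷ 44.009 g/mol = 0.04863 mol
mol H = 2 × 0.389 g H₂O ÷ 18.015 g/mol = 0.04319 mol
mass O = 0.800 − (0.5841 + 0.04353) = 0.1724 g → mol O = 0.1724 ÷ 15.999 = 0.01078 mol
Divide by the smallest (0.01078 mol): C 4.512, H 4.007, O 1.000
Multiplying each by 2 gives whole numbers: C 9.02, H 8.01, O 2.00

C9H8O2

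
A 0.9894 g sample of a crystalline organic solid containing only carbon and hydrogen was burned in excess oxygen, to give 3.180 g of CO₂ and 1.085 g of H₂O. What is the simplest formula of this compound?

C3H5

mol C = 3.180 g CO₂ ÷ 44.009 g/mol = 0.072258 mol
mol H = 2 × 1.085 g H₂O ÷ 18.015 g/mol = 0.12046 mol
Divide by the smallest (0.072258 mol): C 1.000, H 1.667
Multiplying each by 3 gives whole numbers: C 3.00, H 5.00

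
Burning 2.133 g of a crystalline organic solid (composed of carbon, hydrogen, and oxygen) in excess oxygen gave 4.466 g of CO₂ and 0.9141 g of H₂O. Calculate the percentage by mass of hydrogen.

mol C = 4.466 g CO₂ ÷ 44.009 g/mol = 0.10148 mol
mol H = 2 × 0.9141 g H₂O ÷ 18.015 g/mol = 0.10148 mol
mass O = 2.133 − (1.2189 + 0.10229) = 0.81184 g → mol O = 0.81184 ÷ 15.999 = 0.050743 mol
mass % H = 0.10229 g ÷ 2.133 g × 100%

4.80%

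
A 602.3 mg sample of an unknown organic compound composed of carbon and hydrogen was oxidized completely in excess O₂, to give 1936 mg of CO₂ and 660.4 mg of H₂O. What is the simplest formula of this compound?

mol C = 1.936 g CO₂ ÷ 44.009 g/mol = 0.043991 mol
mol H = 2 × 0.6604 g H₂O ÷ 18.015 g/mol = 0.073317 mol
Divide by the smallest (0.043991 mol): C 1.000, H 1.667
Multiplying each by 3 gives whole numbers: C 3.00, H 5.00

C3H5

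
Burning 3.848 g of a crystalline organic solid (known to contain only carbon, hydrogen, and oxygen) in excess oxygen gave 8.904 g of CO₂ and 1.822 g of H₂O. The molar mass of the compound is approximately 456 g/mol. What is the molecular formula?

mol C = 8.904 g CO₂ ÷ 44.009 g/mol = 0.20232 mol
mol H = 2 × 1.822 g H₂O ÷ 18.015 g/mol = 0.20228 mol
mass O = 3.848 − (2.4301 + 0.20389) = 1.2140 g → mol O = 1.2140 ÷ 15.999 = 0.075881 mol
Divide by the smallest (0.075881 mol): C 2.666, H 2.666, O 1.000
Multiplying each by 3 gives whole numbers: C 8.00, H 8.00, O 3.00
Empirical formula: C8H8O3
Empirical-formula mass = 152.15 g/mol; 456 ÷ 152.15 ≈ 3, so the molecular formula is C24H24O9.

C24H24O9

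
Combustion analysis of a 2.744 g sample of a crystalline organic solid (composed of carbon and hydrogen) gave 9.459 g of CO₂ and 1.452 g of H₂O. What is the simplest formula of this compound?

mol C = 9.459 g CO₂ ÷ 44.009 g/mol = 0.21493 mol
mol H = 2 × 1.452 g H₂O ÷ 18.015 g/mol = 0.16120 mol
Divide by the smallest (0.16120 mol): C 1.333, H 1.000
Multiplying each by 3 gives whole numbers: C 4.00, H 3.00

C4H3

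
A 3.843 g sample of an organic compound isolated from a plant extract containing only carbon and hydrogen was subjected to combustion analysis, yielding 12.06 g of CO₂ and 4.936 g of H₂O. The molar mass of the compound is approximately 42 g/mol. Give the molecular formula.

mol C = 12.06 g CO₂ ÷ 44.009 g/mol = 0.27403 mol
mol H = 2 × 4.936 g H₂O ÷ 18.015 g/mol = 0.54799 mol
Divide by the smallest (0.27403 mol): C 1.000, H 2.000
Empirical formula: CH2
Empirical-formula mass = 14.03 g/mol; 42 ÷ 14.03 ≈ 3, so the molecular formula is C3H6.

C3H6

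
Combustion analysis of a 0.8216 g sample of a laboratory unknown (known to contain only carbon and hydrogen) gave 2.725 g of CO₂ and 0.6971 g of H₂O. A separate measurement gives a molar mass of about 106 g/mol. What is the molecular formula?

mol C = 2.725 g CO₂ ÷ 44.009 g/mol = 0.061919 mol
mol H = 2 × 0.6971 g H₂O ÷ 18.015 g/mol = 0.077391 mol
Divide by the smallest (0.061919 mol): C 1.000, H 1.250
Multiplying each by 4 gives whole numbers: C 4.00, H 5.00
Empirical formula: C4H5
Empirical-formula mass = 53.08 g/mol; 106 ÷ 53.08 ≈ 2, so the molecular formula is C8H10.

C8H10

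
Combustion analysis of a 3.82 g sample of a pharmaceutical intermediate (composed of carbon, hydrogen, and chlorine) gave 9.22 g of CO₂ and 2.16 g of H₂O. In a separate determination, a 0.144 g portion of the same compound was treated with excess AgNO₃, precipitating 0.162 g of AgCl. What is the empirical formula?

mol C = 9.22 g CO₂ ÷ 44.009 g/mol = 0.2095 mol
mol H = 2 × 2.16 g H₂O ÷ 18.015 g/mol = 0.2398 mol
From the AgCl data: mol Cl per gram of compound = (0.162 ÷ 143.318) ÷ 0.144 = 0.007850 mol/g, so in the 3.82 g combustion sample mol Cl = 0.02999 mol
Divide by the smallest (0.02999 mol): C 6.987, H 7.997, Cl 1.000

C7H8Cl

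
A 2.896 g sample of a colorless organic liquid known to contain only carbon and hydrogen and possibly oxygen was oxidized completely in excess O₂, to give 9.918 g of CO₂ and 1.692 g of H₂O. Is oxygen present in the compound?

no

mol C = 9.918 g CO₂ ÷ 44.009 g/mol = 0.22536 mol
mol H = 2 × 1.692 g H₂O ÷ 18.015 g/mol = 0.18784 mol
C and H together account for 2.8962 g — essentially the entire 2.896 g sample — so the compound contains no oxygen.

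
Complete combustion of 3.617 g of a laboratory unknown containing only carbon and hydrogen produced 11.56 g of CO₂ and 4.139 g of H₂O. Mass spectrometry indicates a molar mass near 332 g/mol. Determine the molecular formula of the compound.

mol C = 11.56 g CO₂ ÷ 44.009 g/mol = 0.26267 mol
mol H = 2 × 4.139 g H₂O ÷ 18.015 g/mol = 0.45951 mol
Divide by the smallest (0.26267 mol): C 1.000, H 1.749
Multiplying each by 4 gives whole numbers: C 4.00, H 7.00
Empirical formula: C4H7
Empirical-formula mass = 55.10 g/mol; 332 ÷ 55.10 ≈ 6, so the molecular formula is C24H42.

C24H42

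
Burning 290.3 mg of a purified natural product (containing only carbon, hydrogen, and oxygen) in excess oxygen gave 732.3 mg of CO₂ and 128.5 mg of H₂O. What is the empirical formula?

C7H6O2

mol C = 0.7323 g CO₂ ÷ 44.009 g/mol = 0.016640 mol
mol H = 2 × 0.1285 g H₂O ÷ 18.015 g/mol = 0.014266 mol
mass O = 0.2903 − (0.19986 + 0.014380) = 0.076060 g → mol O = 0.076060 ÷ 15.999 = 0.0047540 mol
Divide by the smallest (0.0047540 mol): C 3.500, H 3.001, O 1.000
Multiplying each by 2 gives whole numbers: C 7.00, H 6.00, O 2.00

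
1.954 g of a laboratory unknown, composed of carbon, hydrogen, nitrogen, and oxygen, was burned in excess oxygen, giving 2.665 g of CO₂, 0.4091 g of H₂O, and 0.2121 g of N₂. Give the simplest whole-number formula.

C4H3NO4

mol C = 2.665 g CO₂ ÷ 44.009 g/mol = 0.060556 mol
mol H = 2 × 0.4091 g H₂O ÷ 18.015 g/mol = 0.045418 mol
mol N = 2 × 0.2121 g N₂ ÷ 28.014 g/mol = 0.015142 mol
mass O = 1.954 − (0.72734 + 0.045781 + 0.21210) = 0.96878 g → mol O = 0.96878 ÷ 15.999 = 0.060553 mol
Divide by the smallest (0.015142 mol): C 3.999, H 2.999, N 1.000, O 3.999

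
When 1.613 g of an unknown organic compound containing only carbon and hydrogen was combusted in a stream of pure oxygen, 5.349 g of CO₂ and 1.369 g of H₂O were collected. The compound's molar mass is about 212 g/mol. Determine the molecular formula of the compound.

C16H20

mol C = 5.349 g CO₂ ÷ 44.009 g/mol = 0.12154 mol
mol H = 2 × 1.369 g H₂O ÷ 18.015 g/mol = 0.15198 mol
Divide by the smallest (0.12154 mol): C 1.000, H 1.250
Multiplying each by 4 gives whole numbers: C 4.00, H 5.00
Empirical formula: C4H5
Empirical-formula mass = 53.08 g/mol; 212 ÷ 53.08 ≈ 4, so the molecular formula is C16H20.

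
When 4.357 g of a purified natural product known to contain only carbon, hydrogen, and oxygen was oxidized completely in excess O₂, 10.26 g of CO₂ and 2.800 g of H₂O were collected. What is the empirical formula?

C3H4O

mol C = 10.26 g CO₂ ÷ 44.009 g/mol = 0.23313 mol
mol H = 2 × 2.800 g H₂O ÷ 18.015 g/mol = 0.31085 mol
mass O = 4.357 − (2.8002 + 0.31334) = 1.2435 g → mol O = 1.2435 ÷ 15.999 = 0.077723 mol
Divide by the smallest (0.077723 mol): C 3.000, H 3.999, O 1.000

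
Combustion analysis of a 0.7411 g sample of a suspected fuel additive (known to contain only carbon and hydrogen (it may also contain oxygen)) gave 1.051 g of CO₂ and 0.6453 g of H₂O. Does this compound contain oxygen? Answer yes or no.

mol C = 1.051 g CO₂ ÷ 44.009 g/mol = 0.023881 mol
mol H = 2 × 0.6453 g H₂O ÷ 18.015 g/mol = 0.071640 mol
C and H account for only 0.35905 g of the 0.7411 g sample; the remaining 0.38205 g must be oxygen.

yes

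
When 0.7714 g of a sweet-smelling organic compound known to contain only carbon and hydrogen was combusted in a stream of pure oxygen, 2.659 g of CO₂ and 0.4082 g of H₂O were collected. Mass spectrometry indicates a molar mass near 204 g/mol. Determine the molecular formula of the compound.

C16H12

mol C = 2.659 g CO₂ ÷ 44.009 g/mol = 0.060419 mol
mol H = 2 × 0.4082 g H₂O ÷ 18.015 g/mol = 0.045318 mol
Divide by the smallest (0.045318 mol): C 1.333, H 1.000
Multiplying each by 3 gives whole numbers: C 4.00, H 3.00
Empirical formula: C4H3
Empirical-formula mass = 51.07 g/mol; 204 ÷ 51.07 ≈ 4, so the molecular formula is C16H12.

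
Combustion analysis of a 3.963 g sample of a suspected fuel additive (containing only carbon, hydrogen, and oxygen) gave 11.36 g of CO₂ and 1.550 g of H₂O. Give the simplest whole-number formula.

mol C = 11.36 g CO₂ ÷ 44.009 g/mol = 0.25813 mol
mol H = 2 × 1.550 g H₂O ÷ 18.015 g/mol = 0.17208 mol
mass O = 3.963 − (3.1004 + 0.17346) = 0.68916 g → mol O = 0.68916 ÷ 15.999 = 0.043075 mol
Divide by the smallest (0.043075 mol): C 5.993, H 3.995, O 1.000

C6H4O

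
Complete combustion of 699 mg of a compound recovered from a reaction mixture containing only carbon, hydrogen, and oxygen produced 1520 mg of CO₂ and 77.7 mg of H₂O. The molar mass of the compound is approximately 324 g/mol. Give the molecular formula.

C16H4O8

mol C = 1.52 g CO₂ ÷ 44.009 g/mol = 0.03454 mol
mol H = 2 × 0.0777 g H₂O ÷ 18.015 g/mol = 0.008626 mol
mass O = 0.699 − (0.4148 + 0.008695) = 0.2755 g → mol O = 0.2755 ÷ 15.999 = 0.01722 mol
Divide by the smallest (0.008626 mol): C 4.004, H 1.000, O 1.996
Empirical formula: C4HO2
Empirical-formula mass = 81.05 g/mol; 324 ÷ 81.05 ≈ 4, so the molecular formula is C16H4O8.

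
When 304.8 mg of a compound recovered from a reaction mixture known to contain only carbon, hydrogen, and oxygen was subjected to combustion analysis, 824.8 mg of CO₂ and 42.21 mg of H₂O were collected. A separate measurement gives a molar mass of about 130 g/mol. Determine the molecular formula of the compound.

C8H2O2

mol C = 0.8248 g CO₂ ÷ 44.009 g/mol = 0.018742 mol
mol H = 2 × 0.04221 g H₂O ÷ 18.015 g/mol = 0.0046861 mol
mass O = 0.3048 − (0.22511 + 0.0047236) = 0.074971 g → mol O = 0.074971 ÷ 15.999 = 0.0046860 mol
Divide by the smallest (0.0046860 mol): C 4.000, H 1.000, O 1.000
Empirical formula: C4HO
Empirical-formula mass = 65.05 g/mol; 130 ÷ 65.05 ≈ 2, so the molecular formula is C8H2O2.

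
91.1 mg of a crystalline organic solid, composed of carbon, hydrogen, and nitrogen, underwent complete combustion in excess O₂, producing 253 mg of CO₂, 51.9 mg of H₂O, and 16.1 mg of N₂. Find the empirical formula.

C5H5N

mol C = 0.253 g CO₂ ÷ 44.009 g/mol = 0.005749 mol
mol H = 2 × 0.0519 g H₂O ÷ 18.015 g/mol = 0.005762 mol
mol N = 2 × 0.0161 g N₂ ÷ 28.014 g/mol = 0.001149 mol
Divide by the smallest (0.001149 mol): C 5.001, H 5.013, N 1.000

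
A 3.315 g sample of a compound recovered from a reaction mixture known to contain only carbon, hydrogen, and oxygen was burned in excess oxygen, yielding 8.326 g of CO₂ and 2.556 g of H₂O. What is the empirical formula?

C4H6O

mol C = 8.326 g CO₂ ÷ 44.009 g/mol = 0.18919 mol
mol H = 2 × 2.556 g H₂O ÷ 18.015 g/mol = 0.28376 mol
mass O = 3.315 − (2.2723 + 0.28603) = 0.75662 g → mol O = 0.75662 ÷ 15.999 = 0.047292 mol
Divide by the smallest (0.047292 mol): C 4.000, H 6.000, O 1.000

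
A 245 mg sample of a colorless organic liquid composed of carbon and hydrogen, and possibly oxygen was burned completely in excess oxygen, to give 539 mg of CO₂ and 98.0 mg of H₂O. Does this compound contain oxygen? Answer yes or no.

mol C = 0.539 g CO₂ ÷ 44.009 g/mol = 0.01225 mol
mol H = 2 × 0.0980 g H₂O ÷ 18.015 g/mol = 0.01088 mol
C and H account for only 0.1581 g of the 0.245 g sample; the remaining 0.08693 g must be oxygen.

yes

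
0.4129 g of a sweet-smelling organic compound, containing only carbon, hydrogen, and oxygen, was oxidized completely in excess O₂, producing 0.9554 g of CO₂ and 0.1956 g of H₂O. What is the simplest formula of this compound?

mol C = 0.9554 g CO₂ ÷ 44.009 g/mol = 0.021709 mol
mol H = 2 × 0.1956 g H₂O ÷ 18.015 g/mol = 0.021715 mol
mass O = 0.4129 − (0.26075 + 0.021889) = 0.13026 g → mol O = 0.13026 ÷ 15.999 = 0.0081419 mol
Divide by the smallest (0.0081419 mol): C 2.666, H 2.667, O 1.000
Multiplying each by 3 gives whole numbers: C 8.00, H 8.00, O 3.00

C8H8O3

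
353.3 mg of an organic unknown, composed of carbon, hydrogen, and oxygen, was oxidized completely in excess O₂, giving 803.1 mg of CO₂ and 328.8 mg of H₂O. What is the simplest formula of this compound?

C3H6O

mol C = 0.8031 g CO₂ ÷ 44.009 g/mol = 0.018249 mol
mol H = 2 × 0.3288 g H₂O ÷ 18.015 g/mol = 0.036503 mol
mass O = 0.3533 − (0.21918 + 0.036795) = 0.097322 g → mol O = 0.097322 ÷ 15.999 = 0.0060830 mol
Divide by the smallest (0.0060830 mol): C 3.000, H 6.001, O 1.000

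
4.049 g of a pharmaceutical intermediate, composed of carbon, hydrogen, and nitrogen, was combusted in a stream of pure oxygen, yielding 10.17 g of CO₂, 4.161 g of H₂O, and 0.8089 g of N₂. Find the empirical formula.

C4H8N

mol C = 10.17 g CO₂ ÷ 44.009 g/mol = 0.23109 mol
mol H = 2 × 4.161 g H₂O ÷ 18.015 g/mol = 0.46195 mol
mol N = 2 × 0.8089 g N₂ ÷ 28.014 g/mol = 0.057750 mol
Divide by the smallest (0.057750 mol): C 4.002, H 7.999, N 1.000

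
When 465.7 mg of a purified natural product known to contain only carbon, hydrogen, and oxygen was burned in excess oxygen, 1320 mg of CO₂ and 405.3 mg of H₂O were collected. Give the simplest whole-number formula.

mol C = 1.320 g CO₂ ÷ 44.009 g/mol = 0.029994 mol
mol H = 2 × 0.4053 g H₂O ÷ 18.015 g/mol = 0.044996 mol
mass O = 0.4657 − (0.36026 + 0.045356) = 0.060088 g → mol O = 0.060088 ÷ 15.999 = 0.0037557 mol
Divide by the smallest (0.0037557 mol): C 7.986, H 11.981, O 1.000

C8H12O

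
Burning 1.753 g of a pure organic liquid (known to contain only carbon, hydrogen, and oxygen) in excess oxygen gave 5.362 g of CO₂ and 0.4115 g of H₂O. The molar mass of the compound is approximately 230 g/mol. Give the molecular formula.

mol C = 5.362 g CO₂ ÷ 44.009 g/mol = 0.12184 mol
mol H = 2 × 0.4115 g H₂O ÷ 18.015 g/mol = 0.045684 mol
mass O = 1.753 − (1.4634 + 0.046050) = 0.24355 g → mol O = 0.24355 ÷ 15.999 = 0.015223 mol
Divide by the smallest (0.015223 mol): C 8.004, H 3.001, O 1.000
Empirical formula: C8H3O
Empirical-formula mass = 115.11 g/mol; 230 ÷ 115.11 ≈ 2, so the molecular formula is C16H6O2.

C16H6O2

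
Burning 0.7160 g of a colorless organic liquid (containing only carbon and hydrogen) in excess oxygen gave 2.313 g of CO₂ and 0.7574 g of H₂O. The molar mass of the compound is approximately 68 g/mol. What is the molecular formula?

mol C = 2.313 g CO₂ ÷ 44.009 g/mol = 0.052557 mol
mol H = 2 × 0.7574 g H₂O ÷ 18.015 g/mol = 0.084085 mol
Divide by the smallest (0.052557 mol): C 1.000, H 1.600
Multiplying each by 5 gives whole numbers: C 5.00, H 8.00
Empirical formula: C5H8
Empirical-formula mass = 68.12 g/mol; 68 ÷ 68.12 ≈ 1, so the molecular formula is C5H8.

C5H8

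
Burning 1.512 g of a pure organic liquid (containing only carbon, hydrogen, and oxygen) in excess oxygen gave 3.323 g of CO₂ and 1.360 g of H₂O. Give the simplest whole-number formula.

C8H16O3

mol C = 3.323 g CO₂ ÷ 44.009 g/mol = 0.075507 mol
mol H = 2 × 1.360 g H₂O ÷ 18.015 g/mol = 0.15099 mol
mass O = 1.512 − (0.90692 + 0.15219) = 0.45289 g → mol O = 0.45289 ÷ 15.999 = 0.028307 mol
Divide by the smallest (0.028307 mol): C 2.667, H 5.334, O 1.000
Multiplying each by 3 gives whole numbers: C 8.00, H 16.00, O 3.00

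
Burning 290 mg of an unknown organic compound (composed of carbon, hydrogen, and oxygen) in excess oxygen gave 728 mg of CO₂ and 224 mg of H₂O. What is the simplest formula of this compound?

C4H6O

mol C = 0.728 g CO₂ ÷ 44.009 g/mol = 0.01654 mol
mol H = 2 × 0.224 g H₂O ÷ 18.015 g/mol = 0.02487 mol
mass O = 0.290 − (0.1987 + 0.02507) = 0.06625 g → mol O = 0.06625 ÷ 15.999 = 0.004141 mol
Divide by the smallest (0.004141 mol): C 3.995, H 6.006, O 1.000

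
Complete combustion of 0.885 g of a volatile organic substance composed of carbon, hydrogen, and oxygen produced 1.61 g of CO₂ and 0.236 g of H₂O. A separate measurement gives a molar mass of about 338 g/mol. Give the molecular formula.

mol C = 1.61 g CO₂ ÷ 44.009 g/mol = 0.03658 mol
mol H = 2 × 0.236 g H₂O ÷ 18.015 g/mol = 0.02620 mol
mass O = 0.885 − (0.4394 + 0.02641) = 0.4192 g → mol O = 0.4192 ÷ 15.999 = 0.02620 mol
Divide by the smallest (0.02620 mol): C 1.396, H 1.000, O 1.000
Multiplying each by 5 gives whole numbers: C 6.98, H 5.00, O 5.00
Empirical formula: C7H5O5
Empirical-formula mass = 169.11 g/mol; 338 ÷ 169.11 ≈ 2, so the molecular formula is C14H10O10.

C14H10O10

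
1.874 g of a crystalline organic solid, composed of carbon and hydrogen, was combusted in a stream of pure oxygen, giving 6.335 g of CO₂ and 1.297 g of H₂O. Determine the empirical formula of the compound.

mol C = 6.335 g CO₂ ÷ 44.009 g/mol = 0.14395 mol
mol H = 2 × 1.297 g H₂O ÷ 18.015 g/mol = 0.14399 mol
Divide by the smallest (0.14395 mol): C 1.000, H 1.000

CH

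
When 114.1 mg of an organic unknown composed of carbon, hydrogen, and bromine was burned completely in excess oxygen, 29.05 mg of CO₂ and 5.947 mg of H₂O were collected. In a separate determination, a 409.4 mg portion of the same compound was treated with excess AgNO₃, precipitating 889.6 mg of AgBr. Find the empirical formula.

mol C = 0.02905 g CO₂ ÷ 44.009 g/mol = 0.00066009 mol
mol H = 2 × 0.005947 g H₂O ÷ 18.015 g/mol = 0.00066023 mol
From the AgBr data: mol Br per gram of compound = (0.8896 ÷ 187.772) ÷ 0.4094 = 0.011572 mol/g, so in the 0.1141 g combustion sample mol Br = 0.0013204 mol
Divide by the smallest (0.00066009 mol): C 1.000, H 1.000, Br 2.000

CHBr2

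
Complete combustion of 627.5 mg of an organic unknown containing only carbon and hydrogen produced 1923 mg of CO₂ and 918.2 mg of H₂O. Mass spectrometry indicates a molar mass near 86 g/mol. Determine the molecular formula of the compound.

C6H14

mol C = 1.923 g CO₂ ÷ 44.009 g/mol = 0.043696 mol
mol H = 2 × 0.9182 g H₂O ÷ 18.015 g/mol = 0.10194 mol
Divide by the smallest (0.043696 mol): C 1.000, H 2.333
Multiplying each by 3 gives whole numbers: C 3.00, H 7.00
Empirical formula: C3H7
Empirical-formula mass = 43.09 g/mol; 86 ÷ 43.09 ≈ 2, so the molecular formula is C6H14.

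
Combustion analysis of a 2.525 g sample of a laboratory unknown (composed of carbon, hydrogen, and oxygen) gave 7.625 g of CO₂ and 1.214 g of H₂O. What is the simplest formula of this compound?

C9H7O

mol C = 7.625 g CO₂ ÷ 44.009 g/mol = 0.17326 mol
mol H = 2 × 1.214 g H₂O ÷ 18.015 g/mol = 0.13478 mol
mass O = 2.525 − (2.0810 + 0.13585) = 0.30812 g → mol O = 0.30812 ÷ 15.999 = 0.019259 mol
Divide by the smallest (0.019259 mol): C 8.996, H 6.998, O 1.000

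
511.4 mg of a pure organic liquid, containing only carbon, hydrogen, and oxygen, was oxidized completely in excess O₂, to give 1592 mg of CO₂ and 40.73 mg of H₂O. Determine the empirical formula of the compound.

mol C = 1.592 g CO₂ ÷ 44.009 g/mol = 0.036174 mol
mol H = 2 × 0.04073 g H₂O ÷ 18.015 g/mol = 0.0045218 mol
mass O = 0.5114 − (0.43449 + 0.0045580) = 0.072351 g → mol O = 0.072351 ÷ 15.999 = 0.0045222 mol
Divide by the smallest (0.0045218 mol): C 8.000, H 1.000, O 1.000

C8HO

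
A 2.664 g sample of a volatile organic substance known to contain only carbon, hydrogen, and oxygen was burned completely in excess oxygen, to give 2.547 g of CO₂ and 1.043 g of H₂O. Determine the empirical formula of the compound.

CH2O2

mol C = 2.547 g CO₂ ÷ 44.009 g/mol = 0.057875 mol
mol H = 2 × 1.043 g H₂O ÷ 18.015 g/mol = 0.11579 mol
mass O = 2.664 − (0.69513 + 0.11672) = 1.8522 g → mol O = 1.8522 ÷ 15.999 = 0.11577 mol
Divide by the smallest (0.057875 mol): C 1.000, H 2.001, O 2.000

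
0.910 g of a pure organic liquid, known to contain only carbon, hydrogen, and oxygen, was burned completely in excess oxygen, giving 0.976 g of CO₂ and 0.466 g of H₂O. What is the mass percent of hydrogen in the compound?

mol C = 0.976 g CO₂ ÷ 44.009 g/mol = 0.02218 mol
mol H = 2 × 0.466 g H₂O ÷ 18.015 g/mol = 0.05173 mol
mass O = 0.910 − (0.2664 + 0.05215) = 0.5915 g → mol O = 0.5915 ÷ 15.999 = 0.03697 mol
mass % H = 0.05215 g ÷ 0.910 g × 100%

5.7%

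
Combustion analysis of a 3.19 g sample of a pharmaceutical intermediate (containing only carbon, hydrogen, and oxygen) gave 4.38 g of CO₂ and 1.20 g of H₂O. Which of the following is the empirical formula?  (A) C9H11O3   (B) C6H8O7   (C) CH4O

mol C = 4.38 g CO₂ ÷ 44.009 g/mol = 0.09953 mol
mol H = 2 × 1.20 g H₂O ÷ 18.015 g/mol = 0.1332 mol
mass O = 3.19 − (1.195 + 0.1343) = 1.860 g → mol O = 1.860 ÷ 15.999 = 0.1163 mol
Divide by the smallest (0.09953 mol): C 1.000, H 1.339, O 1.168
Multiplying each by 6 gives whole numbers: C 6.00, H 8.03, O 7.01

(B) C6H8O7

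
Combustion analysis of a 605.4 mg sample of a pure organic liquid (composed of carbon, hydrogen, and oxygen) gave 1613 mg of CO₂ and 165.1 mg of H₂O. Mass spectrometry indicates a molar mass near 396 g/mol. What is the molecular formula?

mol C = 1.613 g CO₂ ÷ 44.009 g/mol = 0.036652 mol
mol H = 2 × 0.1651 g H₂O ÷ 18.015 g/mol = 0.018329 mol
mass O = 0.6054 − (0.44022 + 0.018476) = 0.14670 g → mol O = 0.14670 ÷ 15.999 = 0.0091694 mol
Divide by the smallest (0.0091694 mol): C 3.997, H 1.999, O 1.000
Empirical formula: C4H2O
Empirical-formula mass = 66.06 g/mol; 396 ÷ 66.06 ≈ 6, so the molecular formula is C24H12O6.

C24H12O6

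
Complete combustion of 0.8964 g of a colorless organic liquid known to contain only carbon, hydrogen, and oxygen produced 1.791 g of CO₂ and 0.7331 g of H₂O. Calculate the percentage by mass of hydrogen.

9.15%

mol C = 1.791 g CO₂ ÷ 44.009 g/mol = 0.040696 mol
mol H = 2 × 0.7331 g H₂O ÷ 18.015 g/mol = 0.081388 mol
mass O = 0.8964 − (0.48880 + 0.082039) = 0.32556 g → mol O = 0.32556 ÷ 15.999 = 0.020349 mol
mass % H = 0.082039 g ÷ 0.8964 g × 100%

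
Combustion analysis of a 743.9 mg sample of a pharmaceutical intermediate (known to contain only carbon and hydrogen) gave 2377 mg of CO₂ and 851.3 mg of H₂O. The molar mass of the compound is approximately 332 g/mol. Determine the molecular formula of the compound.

mol C = 2.377 g CO₂ ÷ 44.009 g/mol = 0.054012 mol
mol H = 2 × 0.8513 g H₂O ÷ 18.015 g/mol = 0.094510 mol
Divide by the smallest (0.054012 mol): C 1.000, H 1.750
Multiplying each by 4 gives whole numbers: C 4.00, H 7.00
Empirical formula: C4H7
Empirical-formula mass = 55.10 g/mol; 332 ÷ 55.10 ≈ 6, so the molecular formula is C24H42.

C24H42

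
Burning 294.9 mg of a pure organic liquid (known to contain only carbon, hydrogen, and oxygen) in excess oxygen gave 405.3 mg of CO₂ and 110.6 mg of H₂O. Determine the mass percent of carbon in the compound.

37.51%

mol C = 0.4053 g CO₂ ÷ 44.009 g/mol = 0.0092095 mol
mol H = 2 × 0.1106 g H₂O ÷ 18.015 g/mol = 0.012279 mol
mass O = 0.2949 − (0.11062 + 0.012377) = 0.17191 g → mol O = 0.17191 ÷ 15.999 = 0.010745 mol
mass % C = 0.11062 g ÷ 0.2949 g × 100%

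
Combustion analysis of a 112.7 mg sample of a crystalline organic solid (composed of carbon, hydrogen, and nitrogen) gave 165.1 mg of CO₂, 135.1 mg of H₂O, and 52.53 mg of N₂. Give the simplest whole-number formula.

CH4N

mol C = 0.1651 g CO₂ ÷ 44.009 g/mol = 0.0037515 mol
mol H = 2 × 0.1351 g H₂O ÷ 18.015 g/mol = 0.014999 mol
mol N = 2 × 0.05253 g N₂ ÷ 28.014 g/mol = 0.0037503 mol
Divide by the smallest (0.0037503 mol): C 1.000, H 3.999, N 1.000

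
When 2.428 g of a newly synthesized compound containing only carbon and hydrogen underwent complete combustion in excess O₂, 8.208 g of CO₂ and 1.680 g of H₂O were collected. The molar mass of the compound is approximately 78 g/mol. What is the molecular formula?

C6H6

mol C = 8.208 g CO₂ ÷ 44.009 g/mol = 0.18651 mol
mol H = 2 × 1.680 g H₂O ÷ 18.015 g/mol = 0.18651 mol
Divide by the smallest (0.18651 mol): C 1.000, H 1.000
Empirical formula: CH
Empirical-formula mass = 13.02 g/mol; 78 ÷ 13.02 ≈ 6, so the molecular formula is C6H6.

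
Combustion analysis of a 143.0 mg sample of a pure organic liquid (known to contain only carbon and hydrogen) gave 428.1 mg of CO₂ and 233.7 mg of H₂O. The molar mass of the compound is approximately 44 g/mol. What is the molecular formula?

mol C = 0.4281 g CO₂ ÷ 44.009 g/mol = 0.0097276 mol
mol H = 2 × 0.2337 g H₂O ÷ 18.015 g/mol = 0.025945 mol
Divide by the smallest (0.0097276 mol): C 1.000, H 2.667
Multiplying each by 3 gives whole numbers: C 3.00, H 8.00
Empirical formula: C3H8
Empirical-formula mass = 44.10 g/mol; 44 ÷ 44.10 ≈ 1, so the molecular formula is C3H8.

C3H8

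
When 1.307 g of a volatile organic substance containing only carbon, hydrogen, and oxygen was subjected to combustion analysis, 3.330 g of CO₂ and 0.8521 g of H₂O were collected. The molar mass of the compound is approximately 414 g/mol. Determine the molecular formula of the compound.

C24H30O6

mol C = 3.330 g CO₂ ÷ 44.009 g/mol = 0.075666 mol
mol H = 2 × 0.8521 g H₂O ÷ 18.015 g/mol = 0.094599 mol
mass O = 1.307 − (0.90883 + 0.095356) = 0.30282 g → mol O = 0.30282 ÷ 15.999 = 0.018927 mol
Divide by the smallest (0.018927 mol): C 3.998, H 4.998, O 1.000
Empirical formula: C4H5O
Empirical-formula mass = 69.08 g/mol; 414 ÷ 69.08 ≈ 6, so the molecular formula is C24H30O6.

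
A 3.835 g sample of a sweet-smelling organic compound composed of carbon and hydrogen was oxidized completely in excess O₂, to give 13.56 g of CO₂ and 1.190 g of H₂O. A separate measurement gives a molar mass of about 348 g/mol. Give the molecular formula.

C28H12

mol C = 13.56 g CO₂ ÷ 44.009 g/mol = 0.30812 mol
mol H = 2 × 1.190 g H₂O ÷ 18.015 g/mol = 0.13211 mol
Divide by the smallest (0.13211 mol): C 2.332, H 1.000
Multiplying each by 3 gives whole numbers: C 7.00, H 3.00
Empirical formula: C7H3
Empirical-formula mass = 87.10 g/mol; 348 ÷ 87.10 ≈ 4, so the molecular formula is C28H12.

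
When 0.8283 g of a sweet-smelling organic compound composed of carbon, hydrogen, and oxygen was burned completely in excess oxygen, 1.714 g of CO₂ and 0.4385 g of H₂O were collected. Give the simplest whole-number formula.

C4H5O2

mol C = 1.714 g CO₂ ÷ 44.009 g/mol = 0.038947 mol
mol H = 2 × 0.4385 g H₂O ÷ 18.015 g/mol = 0.048682 mol
mass O = 0.8283 − (0.46779 + 0.049071) = 0.31144 g → mol O = 0.31144 ÷ 15.999 = 0.019466 mol
Divide by the smallest (0.019466 mol): C 2.001, H 2.501, O 1.000
Multiplying each by 2 gives whole numbers: C 4.00, H 5.00, O 2.00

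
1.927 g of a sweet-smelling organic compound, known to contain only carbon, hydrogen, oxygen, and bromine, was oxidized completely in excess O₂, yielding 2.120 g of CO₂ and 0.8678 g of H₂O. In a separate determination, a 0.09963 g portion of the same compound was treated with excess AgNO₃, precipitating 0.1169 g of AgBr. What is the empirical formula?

mol C = 2.120 g CO₂ ÷ 44.009 g/mol = 0.048172 mol
mol H = 2 × 0.8678 g H₂O ÷ 18.015 g/mol = 0.096342 mol
From the AgBr data: mol Br per gram of compound = (0.1169 ÷ 187.772) ÷ 0.09963 = 0.0062488 mol/g, so in the 1.927 g combustion sample mol Br = 0.012041 mol
mass O = 1.927 − (0.57859 + 0.097113 + 0.96215) = 0.28914 g → mol O = 0.28914 ÷ 15.999 = 0.018072 mol
Divide by the smallest (0.012041 mol): C 4.001, H 8.001, Br 1.000, O 1.501
Multiplying each by 2 gives whole numbers: C 8.00, H 16.00, Br 2.00, O 3.00

C8H16Br2O3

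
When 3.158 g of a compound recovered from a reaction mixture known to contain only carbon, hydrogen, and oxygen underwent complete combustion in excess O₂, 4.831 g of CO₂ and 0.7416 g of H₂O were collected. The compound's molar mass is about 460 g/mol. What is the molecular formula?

mol C = 4.831 g CO₂ ÷ 44.009 g/mol = 0.10977 mol
mol H = 2 × 0.7416 g H₂O ÷ 18.015 g/mol = 0.082331 mol
mass O = 3.158 − (1.3185 + 0.082990) = 1.7565 g → mol O = 1.7565 ÷ 15.999 = 0.10979 mol
Divide by the smallest (0.082331 mol): C 1.333, H 1.000, O 1.334
Multiplying each by 3 gives whole numbers: C 4.00, H 3.00, O 4.00
Empirical formula: C4H3O4
Empirical-formula mass = 115.06 g/mol; 460 ÷ 115.06 ≈ 4, so the molecular formula is C16H12O16.

C16H12O16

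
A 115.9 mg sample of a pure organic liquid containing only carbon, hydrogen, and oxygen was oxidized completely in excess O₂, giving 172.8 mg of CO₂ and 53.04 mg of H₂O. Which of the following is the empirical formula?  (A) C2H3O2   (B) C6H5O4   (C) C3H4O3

(A) C2H3O2

mol C = 0.1728 g CO₂ ÷ 44.009 g/mol = 0.0039265 mol
mol H = 2 × 0.05304 g H₂O ÷ 18.015 g/mol = 0.0058884 mol
mass O = 0.1159 − (0.047161 + 0.0059355) = 0.062804 g → mol O = 0.062804 ÷ 15.999 = 0.0039255 mol
Divide by the smallest (0.0039255 mol): C 1.000, H 1.500, O 1.000
Multiplying each by 2 gives whole numbers: C 2.00, H 3.00, O 2.00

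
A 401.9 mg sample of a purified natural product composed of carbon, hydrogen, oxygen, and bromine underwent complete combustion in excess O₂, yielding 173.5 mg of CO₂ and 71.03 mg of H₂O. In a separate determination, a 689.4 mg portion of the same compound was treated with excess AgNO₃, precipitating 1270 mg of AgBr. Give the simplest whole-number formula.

C2H4Br2O

mol C = 0.1735 g CO₂ ÷ 44.009 g/mol = 0.0039424 mol
mol H = 2 × 0.07103 g H₂O ÷ 18.015 g/mol = 0.0078857 mol
From the AgBr data: mol Br per gram of compound = (1.270 ÷ 187.772) ÷ 0.6894 = 0.0098107 mol/g, so in the 0.4019 g combustion sample mol Br = 0.0039429 mol
mass O = 0.4019 − (0.047352 + 0.0079487 + 0.31506) = 0.031543 g → mol O = 0.031543 ÷ 15.999 = 0.0019716 mol
Divide by the smallest (0.0019716 mol): C 2.000, H 4.000, Br 2.000, O 1.000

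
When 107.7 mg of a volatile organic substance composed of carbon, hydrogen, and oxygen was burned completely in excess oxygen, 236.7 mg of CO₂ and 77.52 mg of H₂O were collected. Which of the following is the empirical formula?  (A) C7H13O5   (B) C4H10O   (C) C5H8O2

(C) C5H8O2

mol C = 0.2367 g CO₂ ÷ 44.009 g/mol = 0.0053784 mol
mol H = 2 × 0.07752 g H₂O ÷ 18.015 g/mol = 0.0086062 mol
mass O = 0.1077 − (0.064601 + 0.0086750) = 0.034424 g → mol O = 0.034424 ÷ 15.999 = 0.0021517 mol
Divide by the smallest (0.0021517 mol): C 2.500, H 4.000, O 1.000
Multiplying each by 2 gives whole numbers: C 5.00, H 8.00, O 2.00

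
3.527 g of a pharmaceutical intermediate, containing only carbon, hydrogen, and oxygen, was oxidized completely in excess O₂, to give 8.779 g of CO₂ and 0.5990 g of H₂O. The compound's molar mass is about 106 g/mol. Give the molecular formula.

C6H2O2

mol C = 8.779 g CO₂ ÷ 44.009 g/mol = 0.19948 mol
mol H = 2 × 0.5990 g H₂O ÷ 18.015 g/mol = 0.066500 mol
mass O = 3.527 − (2.3960 + 0.067032) = 1.0640 g → mol O = 1.0640 ÷ 15.999 = 0.066504 mol
Divide by the smallest (0.066500 mol): C 3.000, H 1.000, O 1.000
Empirical formula: C3HO
Empirical-formula mass = 53.04 g/mol; 106 ÷ 53.04 ≈ 2, so the molecular formula is C6H2O2.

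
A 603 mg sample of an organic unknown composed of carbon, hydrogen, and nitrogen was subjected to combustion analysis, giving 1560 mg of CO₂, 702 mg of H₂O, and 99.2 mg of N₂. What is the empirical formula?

C5H11N

mol C = 1.56 g CO₂ ÷ 44.009 g/mol = 0.03545 mol
mol H = 2 × 0.702 g H₂O ÷ 18.015 g/mol = 0.07794 mol
mol N = 2 × 0.0992 g N₂ ÷ 28.014 g/mol = 0.007082 mol
Divide by the smallest (0.007082 mol): C 5.005, H 11.004, N 1.000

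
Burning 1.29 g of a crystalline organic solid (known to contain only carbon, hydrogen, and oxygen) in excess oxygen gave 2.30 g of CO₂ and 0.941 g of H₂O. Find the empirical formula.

C3H6O2

mol C = 2.30 g CO₂ ÷ 44.009 g/mol = 0.05226 mol
mol H = 2 × 0.941 g H₂O ÷ 18.015 g/mol = 0.1045 mol
mass O = 1.29 − (0.6277 + 0.1053) = 0.5570 g → mol O = 0.5570 ÷ 15.999 = 0.03481 mol
Divide by the smallest (0.03481 mol): C 1.501, H 3.001, O 1.000
Multiplying each by 2 gives whole numbers: C 3.00, H 6.00, O 2.00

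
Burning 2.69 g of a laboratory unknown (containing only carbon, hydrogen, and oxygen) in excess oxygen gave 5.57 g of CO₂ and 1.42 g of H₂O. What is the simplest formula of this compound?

mol C = 5.57 g CO₂ ÷ 44.009 g/mol = 0.1266 mol
mol H = 2 × 1.42 g H₂O ÷ 18.015 g/mol = 0.1576 mol
mass O = 2.69 − (1.520 + 0.1589) = 1.011 g → mol O = 1.011 ÷ 15.999 = 0.06319 mol
Divide by the smallest (0.06319 mol): C 2.003, H 2.495, O 1.000
Multiplying each by 2 gives whole numbers: C 4.01, H 4.99, O 2.00

C4H5O2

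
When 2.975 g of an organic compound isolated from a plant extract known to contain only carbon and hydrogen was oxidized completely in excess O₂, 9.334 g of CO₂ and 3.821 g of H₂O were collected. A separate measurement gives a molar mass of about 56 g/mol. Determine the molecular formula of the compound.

mol C = 9.334 g CO₂ ÷ 44.009 g/mol = 0.21209 mol
mol H = 2 × 3.821 g H₂O ÷ 18.015 g/mol = 0.42420 mol
Divide by the smallest (0.21209 mol): C 1.000, H 2.000
Empirical formula: CH2
Empirical-formula mass = 14.03 g/mol; 56 ÷ 14.03 ≈ 4, so the molecular formula is C4H8.

C4H8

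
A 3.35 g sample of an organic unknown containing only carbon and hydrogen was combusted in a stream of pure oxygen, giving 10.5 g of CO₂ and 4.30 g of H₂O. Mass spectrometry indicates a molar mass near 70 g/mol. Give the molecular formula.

mol C = 10.5 g CO₂ ÷ 44.009 g/mol = 0.2386 mol
mol H = 2 × 4.30 g H₂O ÷ 18.015 g/mol = 0.4774 mol
Divide by the smallest (0.2386 mol): C 1.000, H 2.001
Empirical formula: CH2
Empirical-formula mass = 14.03 g/mol; 70 ÷ 14.03 ≈ 5, so the molecular formula is C5H10.

C5H10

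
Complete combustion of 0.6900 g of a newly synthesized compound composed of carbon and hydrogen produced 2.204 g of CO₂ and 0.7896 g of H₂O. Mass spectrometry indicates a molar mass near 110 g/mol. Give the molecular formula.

mol C = 2.204 g CO₂ ÷ 44.009 g/mol = 0.050081 mol
mol H = 2 × 0.7896 g H₂O ÷ 18.015 g/mol = 0.087660 mol
Divide by the smallest (0.050081 mol): C 1.000, H 1.750
Multiplying each by 4 gives whole numbers: C 4.00, H 7.00
Empirical formula: C4H7
Empirical-formula mass = 55.10 g/mol; 110 ÷ 55.10 ≈ 2, so the molecular formula is C8H14.

C8H14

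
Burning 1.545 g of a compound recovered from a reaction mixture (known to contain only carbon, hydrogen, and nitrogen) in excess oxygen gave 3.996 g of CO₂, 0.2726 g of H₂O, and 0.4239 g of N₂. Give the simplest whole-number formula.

mol C = 3.996 g CO₂ ÷ 44.009 g/mol = 0.090800 mol
mol H = 2 × 0.2726 g H₂O ÷ 18.015 g/mol = 0.030264 mol
mol N = 2 × 0.4239 g N₂ ÷ 28.014 g/mol = 0.030263 mol
Divide by the smallest (0.030263 mol): C 3.000, H 1.000, N 1.000

C3HN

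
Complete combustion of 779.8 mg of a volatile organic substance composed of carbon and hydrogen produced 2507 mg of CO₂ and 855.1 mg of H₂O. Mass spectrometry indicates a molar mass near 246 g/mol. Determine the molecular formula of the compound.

C18H30

mol C = 2.507 g CO₂ ÷ 44.009 g/mol = 0.056966 mol
mol H = 2 × 0.8551 g H₂O ÷ 18.015 g/mol = 0.094932 mol
Divide by the smallest (0.056966 mol): C 1.000, H 1.666
Multiplying each by 3 gives whole numbers: C 3.00, H 5.00
Empirical formula: C3H5
Empirical-formula mass = 41.07 g/mol; 246 ÷ 41.07 ≈ 6, so the molecular formula is C18H30.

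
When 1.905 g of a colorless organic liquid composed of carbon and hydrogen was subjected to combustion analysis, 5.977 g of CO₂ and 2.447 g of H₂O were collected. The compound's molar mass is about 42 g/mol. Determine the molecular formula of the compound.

C3H6

mol C = 5.977 g CO₂ ÷ 44.009 g/mol = 0.13581 mol
mol H = 2 × 2.447 g H₂O ÷ 18.015 g/mol = 0.27166 mol
Divide by the smallest (0.13581 mol): C 1.000, H 2.000
Empirical formula: CH2
Empirical-formula mass = 14.03 g/mol; 42 ÷ 14.03 ≈ 3, so the molecular formula is C3H6.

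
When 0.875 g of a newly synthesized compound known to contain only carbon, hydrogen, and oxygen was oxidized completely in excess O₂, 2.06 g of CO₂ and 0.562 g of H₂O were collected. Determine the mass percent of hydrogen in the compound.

mol C = 2.06 g CO₂ ÷ 44.009 g/mol = 0.04681 mol
mol H = 2 × 0.562 g H₂O ÷ 18.015 g/mol = 0.06239 mol
mass O = 0.875 − (0.5622 + 0.06289) = 0.2499 g → mol O = 0.2499 ÷ 15.999 = 0.01562 mol
mass % H = 0.06289 g ÷ 0.875 g × 100%

7.2%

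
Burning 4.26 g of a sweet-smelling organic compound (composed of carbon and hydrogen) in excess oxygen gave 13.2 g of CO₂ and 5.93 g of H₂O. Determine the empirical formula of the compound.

C5H11

mol C = 13.2 g CO₂ ÷ 44.009 g/mol = 0.2999 mol
mol H = 2 × 5.93 g H₂O ÷ 18.015 g/mol = 0.6583 mol
Divide by the smallest (0.2999 mol): C 1.000, H 2.195
Multiplying each by 5 gives whole numbers: C 5.00, H 10.97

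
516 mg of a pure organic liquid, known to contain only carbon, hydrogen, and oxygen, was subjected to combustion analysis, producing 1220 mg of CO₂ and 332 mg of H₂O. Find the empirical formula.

mol C = 1.22 g CO₂ ÷ 44.009 g/mol = 0.02772 mol
mol H = 2 × 0.332 g H₂O ÷ 18.015 g/mol = 0.03686 mol
mass O = 0.516 − (0.3330 + 0.03715) = 0.1459 g → mol O = 0.1459 ÷ 15.999 = 0.009118 mol
Divide by the smallest (0.009118 mol): C 3.040, H 4.042, O 1.000

C3H4O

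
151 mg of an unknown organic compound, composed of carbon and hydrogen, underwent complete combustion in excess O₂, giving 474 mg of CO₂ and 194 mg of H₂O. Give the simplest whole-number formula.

CH2

mol C = 0.474 g CO₂ ÷ 44.009 g/mol = 0.01077 mol
mol H = 2 × 0.194 g H₂O ÷ 18.015 g/mol = 0.02154 mol
Divide by the smallest (0.01077 mol): C 1.000, H 2.000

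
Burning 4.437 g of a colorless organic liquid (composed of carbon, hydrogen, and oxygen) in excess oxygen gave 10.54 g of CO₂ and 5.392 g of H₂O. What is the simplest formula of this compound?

mol C = 10.54 g CO₂ ÷ 44.009 g/mol = 0.23950 mol
mol H = 2 × 5.392 g H₂O ÷ 18.015 g/mol = 0.59861 mol
mass O = 4.437 − (2.8766 + 0.60340) = 0.95701 g → mol O = 0.95701 ÷ 15.999 = 0.059817 mol
Divide by the smallest (0.059817 mol): C 4.004, H 10.007, O 1.000

C4H10O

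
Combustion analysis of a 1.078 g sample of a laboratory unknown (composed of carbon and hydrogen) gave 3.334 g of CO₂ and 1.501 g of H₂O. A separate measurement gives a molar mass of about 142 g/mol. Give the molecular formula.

mol C = 3.334 g CO₂ ÷ 44.009 g/mol = 0.075757 mol
mol H = 2 × 1.501 g H₂O ÷ 18.015 g/mol = 0.16664 mol
Divide by the smallest (0.075757 mol): C 1.000, H 2.200
Multiplying each by 5 gives whole numbers: C 5.00, H 11.00
Empirical formula: C5H11
Empirical-formula mass = 71.14 g/mol; 142 ÷ 71.14 ≈ 2, so the molecular formula is C10H22.

C10H22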